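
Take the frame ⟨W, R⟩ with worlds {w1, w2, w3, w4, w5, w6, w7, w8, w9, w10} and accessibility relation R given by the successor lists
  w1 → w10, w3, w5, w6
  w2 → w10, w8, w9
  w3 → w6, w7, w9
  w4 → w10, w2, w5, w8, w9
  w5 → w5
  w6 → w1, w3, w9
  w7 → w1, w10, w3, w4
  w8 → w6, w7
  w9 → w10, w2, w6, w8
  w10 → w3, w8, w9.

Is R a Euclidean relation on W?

Euclidean: no — w1 R w10 and w1 R w5, but not w10 R w5.

No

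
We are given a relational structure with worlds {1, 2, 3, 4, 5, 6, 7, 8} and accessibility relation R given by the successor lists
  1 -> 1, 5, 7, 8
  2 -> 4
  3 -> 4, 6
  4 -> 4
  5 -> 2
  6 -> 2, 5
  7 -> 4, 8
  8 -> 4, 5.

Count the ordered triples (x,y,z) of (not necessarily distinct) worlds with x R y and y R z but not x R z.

9

Enumerating: (1,5,2), (1,7,4), (1,8,4), (3,6,2), (3,6,5), (5,2,4), (6,2,4), (7,8,5), (8,5,2).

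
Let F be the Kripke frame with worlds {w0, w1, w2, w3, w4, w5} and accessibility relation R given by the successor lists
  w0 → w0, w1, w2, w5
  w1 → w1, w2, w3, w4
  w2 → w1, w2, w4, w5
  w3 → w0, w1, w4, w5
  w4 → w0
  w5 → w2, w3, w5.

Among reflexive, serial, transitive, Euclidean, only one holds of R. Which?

serial

Reflexive: no — w3 is not related to itself.
Serial: yes — every world has a successor (e.g. w0 R w0).
Transitive: no — w0 R w1 and w1 R w3, but not w0 R w3.
Euclidean: no — w0 R w1 and w0 R w5, but not w1 R w5.
Only serial holds.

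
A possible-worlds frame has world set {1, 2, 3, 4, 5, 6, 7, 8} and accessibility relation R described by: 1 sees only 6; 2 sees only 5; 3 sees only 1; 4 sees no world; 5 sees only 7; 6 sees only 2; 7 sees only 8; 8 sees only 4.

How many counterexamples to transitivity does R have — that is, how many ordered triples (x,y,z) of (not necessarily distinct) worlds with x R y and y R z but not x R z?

6

Enumerating: (1,6,2), (2,5,7), (3,1,6), (5,7,8), (6,2,5), (7,8,4).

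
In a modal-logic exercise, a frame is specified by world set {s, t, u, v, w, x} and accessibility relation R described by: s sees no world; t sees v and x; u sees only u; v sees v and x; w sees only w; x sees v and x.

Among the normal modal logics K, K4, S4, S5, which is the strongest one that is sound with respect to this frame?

Transitive (axiom 4): yes — every two-step R-path is closed by a direct edge.
Reflexive (axiom T): no — s is not related to itself.
Euclidean (axiom 5): yes — any two successors of a common world are R-related.
So F validates K, K4; S4 would additionally require R to be reflexive. The strongest is K4.

K4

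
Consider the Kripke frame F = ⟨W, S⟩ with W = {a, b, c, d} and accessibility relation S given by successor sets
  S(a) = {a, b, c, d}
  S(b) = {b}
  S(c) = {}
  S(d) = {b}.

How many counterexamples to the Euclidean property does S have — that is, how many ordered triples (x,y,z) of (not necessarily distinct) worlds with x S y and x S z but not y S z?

Enumerating: (a,b,a), (a,b,c), (a,b,d), (a,c,a), (a,c,b), (a,c,c), (a,c,d), (a,d,a), (a,d,c), (a,d,d).

10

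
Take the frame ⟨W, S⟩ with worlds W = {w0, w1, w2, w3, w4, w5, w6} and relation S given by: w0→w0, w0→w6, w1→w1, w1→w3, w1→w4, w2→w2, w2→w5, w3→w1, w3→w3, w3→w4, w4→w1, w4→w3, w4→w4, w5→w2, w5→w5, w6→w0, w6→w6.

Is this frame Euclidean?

Yes

Euclidean: yes — any two successors of a common world are S-related.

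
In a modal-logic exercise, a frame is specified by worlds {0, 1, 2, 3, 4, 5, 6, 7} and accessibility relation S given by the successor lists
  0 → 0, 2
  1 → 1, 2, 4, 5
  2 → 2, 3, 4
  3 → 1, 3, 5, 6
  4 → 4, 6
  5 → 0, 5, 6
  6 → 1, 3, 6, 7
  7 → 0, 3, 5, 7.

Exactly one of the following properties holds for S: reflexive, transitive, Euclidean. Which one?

reflexive

Reflexive: yes — every world is S-related to itself.
Transitive: no — 0 S 2 and 2 S 3, but not 0 S 3.
Euclidean: no — 1 S 2 and 1 S 5, but not 2 S 5.
Only reflexive holds.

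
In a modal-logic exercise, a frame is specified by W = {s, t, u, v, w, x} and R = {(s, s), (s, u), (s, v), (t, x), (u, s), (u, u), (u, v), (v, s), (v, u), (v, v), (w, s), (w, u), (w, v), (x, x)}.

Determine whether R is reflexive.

Reflexive: no — t is not related to itself.

No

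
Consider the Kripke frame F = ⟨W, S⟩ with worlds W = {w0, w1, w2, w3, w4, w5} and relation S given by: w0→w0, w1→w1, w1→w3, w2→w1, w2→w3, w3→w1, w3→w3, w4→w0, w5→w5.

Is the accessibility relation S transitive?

Yes

Transitive: yes — every two-step S-path is closed by a direct edge.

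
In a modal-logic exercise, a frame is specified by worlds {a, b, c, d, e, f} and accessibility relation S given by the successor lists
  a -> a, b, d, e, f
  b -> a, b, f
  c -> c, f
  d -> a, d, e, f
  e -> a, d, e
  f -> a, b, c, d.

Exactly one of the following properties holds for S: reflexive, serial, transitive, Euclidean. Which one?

Reflexive: no — f is not related to itself.
Serial: yes — every world has a successor (e.g. a S a).
Transitive: no — a S f and f S c, but not a S c.
Euclidean: no — a S b and a S d, but not b S d.
Only serial holds.

serial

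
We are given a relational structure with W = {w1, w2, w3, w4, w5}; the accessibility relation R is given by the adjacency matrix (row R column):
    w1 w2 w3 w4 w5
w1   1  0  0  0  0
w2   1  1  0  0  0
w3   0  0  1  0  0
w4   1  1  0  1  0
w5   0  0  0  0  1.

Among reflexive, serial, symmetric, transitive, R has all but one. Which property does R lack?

Reflexive: yes — every world is R-related to itself.
Serial: yes — every world has a successor (e.g. w1 R w1).
Symmetric: no — w2 R w1 but not w1 R w2.
Transitive: yes — every two-step R-path is closed by a direct edge.
Only symmetric fails.

symmetric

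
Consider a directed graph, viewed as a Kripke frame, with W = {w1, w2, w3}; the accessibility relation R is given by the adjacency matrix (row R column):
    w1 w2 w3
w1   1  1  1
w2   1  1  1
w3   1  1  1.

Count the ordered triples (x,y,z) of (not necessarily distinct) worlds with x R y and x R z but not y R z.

0

R is Euclidean; there are no such tuples.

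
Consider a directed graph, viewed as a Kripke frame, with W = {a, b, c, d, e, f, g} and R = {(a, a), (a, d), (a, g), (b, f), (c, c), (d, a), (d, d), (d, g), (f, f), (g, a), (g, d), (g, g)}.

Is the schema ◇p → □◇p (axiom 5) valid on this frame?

Axiom 5 corresponds to the accessibility relation being Euclidean.
Euclidean: yes — any two successors of a common world are R-related.

Yes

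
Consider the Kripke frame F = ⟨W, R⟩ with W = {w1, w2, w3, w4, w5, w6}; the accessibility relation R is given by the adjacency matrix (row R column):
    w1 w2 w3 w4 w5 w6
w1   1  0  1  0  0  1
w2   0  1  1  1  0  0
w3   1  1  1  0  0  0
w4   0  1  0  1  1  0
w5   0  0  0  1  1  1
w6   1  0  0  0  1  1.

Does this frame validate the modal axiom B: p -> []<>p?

By correspondence theory, B is valid on a frame iff R is symmetric.
Symmetric: yes — every pair in R has its reverse in R.

Yes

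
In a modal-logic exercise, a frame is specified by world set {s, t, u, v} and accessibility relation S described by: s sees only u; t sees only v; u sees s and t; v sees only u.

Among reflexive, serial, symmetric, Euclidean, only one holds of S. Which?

Reflexive: no — s is not related to itself.
Serial: yes — every world has a successor (e.g. s S u).
Symmetric: no — t S v but not v S t.
Euclidean: no — u S s and u S t, but not s S t.
Only serial holds.

serial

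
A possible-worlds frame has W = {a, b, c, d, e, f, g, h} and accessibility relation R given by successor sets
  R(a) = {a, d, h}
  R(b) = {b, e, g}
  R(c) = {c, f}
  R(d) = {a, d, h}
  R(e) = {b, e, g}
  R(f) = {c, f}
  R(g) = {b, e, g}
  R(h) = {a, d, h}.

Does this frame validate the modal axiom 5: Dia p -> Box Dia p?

Yes

Axiom 5 corresponds to the accessibility relation being Euclidean.
Euclidean: yes — any two successors of a common world are R-related.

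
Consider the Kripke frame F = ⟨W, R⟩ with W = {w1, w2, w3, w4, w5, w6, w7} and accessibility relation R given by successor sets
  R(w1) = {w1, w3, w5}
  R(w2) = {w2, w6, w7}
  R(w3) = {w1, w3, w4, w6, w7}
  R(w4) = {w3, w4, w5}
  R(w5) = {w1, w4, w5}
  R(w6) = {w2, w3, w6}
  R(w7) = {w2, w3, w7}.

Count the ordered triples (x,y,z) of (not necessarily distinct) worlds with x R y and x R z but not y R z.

Enumerating: (w1,w3,w5), (w1,w5,w3), (w2,w6,w7), (w2,w7,w6), (w3,w1,w4), (w3,w1,w6), (w3,w1,w7), (w3,w4,w1), (w3,w4,w6), (w3,w4,w7), (w3,w6,w1), (w3,w6,w4), … and 12 more.
Total: 24.

24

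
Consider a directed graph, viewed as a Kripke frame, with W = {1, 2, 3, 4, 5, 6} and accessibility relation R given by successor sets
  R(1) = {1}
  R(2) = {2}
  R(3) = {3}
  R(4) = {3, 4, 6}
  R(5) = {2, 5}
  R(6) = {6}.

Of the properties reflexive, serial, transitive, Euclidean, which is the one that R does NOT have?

Reflexive: yes — every world is R-related to itself.
Serial: yes — every world has a successor (e.g. 1 R 1).
Transitive: yes — every two-step R-path is closed by a direct edge.
Euclidean: no — 4 R 3 and 4 R 6, but not 3 R 6.
Only Euclidean fails.

Euclidean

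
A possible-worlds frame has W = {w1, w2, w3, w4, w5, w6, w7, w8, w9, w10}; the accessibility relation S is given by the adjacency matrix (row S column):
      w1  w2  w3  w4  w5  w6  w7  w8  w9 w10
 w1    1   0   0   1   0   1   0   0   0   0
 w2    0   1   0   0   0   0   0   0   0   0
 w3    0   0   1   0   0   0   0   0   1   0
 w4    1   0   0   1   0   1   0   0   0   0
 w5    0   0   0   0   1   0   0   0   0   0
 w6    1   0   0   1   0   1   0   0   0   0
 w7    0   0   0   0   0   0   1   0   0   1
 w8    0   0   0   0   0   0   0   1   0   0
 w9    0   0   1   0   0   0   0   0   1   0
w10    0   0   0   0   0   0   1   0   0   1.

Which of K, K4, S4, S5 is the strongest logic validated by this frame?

S5

Transitive (axiom 4): yes — every two-step S-path is closed by a direct edge.
Reflexive (axiom T): yes — every world is S-related to itself.
Euclidean (axiom 5): yes — any two successors of a common world are S-related.
So F validates K, K4, S4, S5. The strongest is S5.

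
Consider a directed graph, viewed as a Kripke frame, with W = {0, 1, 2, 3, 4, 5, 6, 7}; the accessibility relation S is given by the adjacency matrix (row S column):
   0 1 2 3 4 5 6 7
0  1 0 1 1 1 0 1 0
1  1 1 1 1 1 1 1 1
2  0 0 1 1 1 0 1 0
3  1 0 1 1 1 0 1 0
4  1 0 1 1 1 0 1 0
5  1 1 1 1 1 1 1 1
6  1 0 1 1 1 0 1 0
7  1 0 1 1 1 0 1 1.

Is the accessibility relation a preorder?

Reflexive: yes — every world is S-related to itself.
Transitive: no — 2 S 3 and 3 S 0, but not 2 S 0.
So S is not a preorder.

No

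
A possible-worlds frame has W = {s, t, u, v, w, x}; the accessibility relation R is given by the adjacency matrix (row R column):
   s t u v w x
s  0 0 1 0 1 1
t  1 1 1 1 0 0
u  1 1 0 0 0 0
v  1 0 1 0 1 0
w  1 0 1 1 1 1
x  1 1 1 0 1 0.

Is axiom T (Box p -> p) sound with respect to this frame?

No

Axiom T corresponds to the accessibility relation being reflexive.
Reflexive: no — s is not related to itself.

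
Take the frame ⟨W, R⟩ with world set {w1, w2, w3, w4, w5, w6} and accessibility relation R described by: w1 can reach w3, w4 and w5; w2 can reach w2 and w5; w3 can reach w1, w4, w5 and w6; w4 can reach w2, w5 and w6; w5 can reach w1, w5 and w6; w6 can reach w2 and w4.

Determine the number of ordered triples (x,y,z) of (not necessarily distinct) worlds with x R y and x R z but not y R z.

Enumerating: (w1,w3,w3), (w1,w4,w3), (w1,w4,w4), (w1,w5,w3), (w1,w5,w4), (w2,w5,w2), (w3,w1,w1), (w3,w1,w6), (w3,w4,w1), (w3,w4,w4), (w3,w5,w4), (w3,w6,w1), … and 13 more.
Total: 25.

25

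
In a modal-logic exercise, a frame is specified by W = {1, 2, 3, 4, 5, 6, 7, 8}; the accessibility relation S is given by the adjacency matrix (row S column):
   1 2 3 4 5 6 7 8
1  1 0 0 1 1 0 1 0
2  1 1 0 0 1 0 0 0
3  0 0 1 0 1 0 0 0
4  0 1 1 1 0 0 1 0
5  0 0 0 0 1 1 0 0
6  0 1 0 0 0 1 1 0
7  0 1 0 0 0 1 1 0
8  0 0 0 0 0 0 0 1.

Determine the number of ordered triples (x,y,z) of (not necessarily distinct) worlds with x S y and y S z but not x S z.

19

Enumerating: (1,4,2), (1,4,3), (1,5,6), (1,7,2), (1,7,6), (2,1,4), (2,1,7), (2,5,6), (3,5,6), (4,2,1), (4,2,5), (4,3,5), … and 7 more.
Total: 19.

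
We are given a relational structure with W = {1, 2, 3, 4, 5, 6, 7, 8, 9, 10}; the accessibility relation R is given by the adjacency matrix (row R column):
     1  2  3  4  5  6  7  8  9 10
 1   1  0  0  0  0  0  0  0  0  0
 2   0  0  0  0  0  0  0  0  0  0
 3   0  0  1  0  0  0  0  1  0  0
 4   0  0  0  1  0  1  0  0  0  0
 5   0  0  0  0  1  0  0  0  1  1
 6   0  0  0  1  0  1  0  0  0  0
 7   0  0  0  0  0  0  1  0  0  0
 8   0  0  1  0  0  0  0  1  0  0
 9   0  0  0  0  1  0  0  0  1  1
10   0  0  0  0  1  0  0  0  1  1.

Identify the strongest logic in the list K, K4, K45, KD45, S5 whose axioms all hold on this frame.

K45

Transitive (axiom 4): yes — every two-step R-path is closed by a direct edge.
Euclidean (axiom 5): yes — any two successors of a common world are R-related.
Serial (axiom D): no — 2 has no R-successor.
Reflexive (axiom T): no — 2 is not related to itself.
So F validates K, K4, K45; KD45 would additionally require R to be serial. The strongest is K45.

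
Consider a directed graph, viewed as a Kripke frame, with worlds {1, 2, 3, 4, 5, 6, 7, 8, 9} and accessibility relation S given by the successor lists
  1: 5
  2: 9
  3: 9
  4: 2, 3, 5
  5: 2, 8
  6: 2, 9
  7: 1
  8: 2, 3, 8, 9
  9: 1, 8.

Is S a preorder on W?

Reflexive: no — 1 is not related to itself.
Transitive: no — 1 S 5 and 5 S 2, but not 1 S 2.
So S is not a preorder.

No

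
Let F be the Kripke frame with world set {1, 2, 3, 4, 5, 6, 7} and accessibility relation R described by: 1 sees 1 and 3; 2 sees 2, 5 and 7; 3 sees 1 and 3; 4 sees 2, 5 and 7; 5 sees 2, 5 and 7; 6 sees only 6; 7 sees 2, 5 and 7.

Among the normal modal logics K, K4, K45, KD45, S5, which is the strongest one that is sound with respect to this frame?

KD45

Transitive (axiom 4): yes — every two-step R-path is closed by a direct edge.
Euclidean (axiom 5): yes — any two successors of a common world are R-related.
Serial (axiom D): yes — every world has a successor (e.g. 1 R 1).
Reflexive (axiom T): no — 4 is not related to itself.
So F validates K, K4, K45, KD45; S5 would additionally require R to be reflexive. The strongest is KD45.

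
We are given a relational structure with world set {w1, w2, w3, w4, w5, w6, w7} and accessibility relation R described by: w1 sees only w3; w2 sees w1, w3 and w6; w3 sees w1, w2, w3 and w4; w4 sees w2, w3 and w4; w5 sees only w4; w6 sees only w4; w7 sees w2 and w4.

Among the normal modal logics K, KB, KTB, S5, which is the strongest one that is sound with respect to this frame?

Symmetric (axiom B): no — w2 R w1 but not w1 R w2.
Reflexive (axiom T): no — w1 is not related to itself.
Euclidean (axiom 5): no — w2 R w1 and w2 R w6, but not w1 R w6.
So F validates K; KB would additionally require R to be symmetric. The strongest is K.

K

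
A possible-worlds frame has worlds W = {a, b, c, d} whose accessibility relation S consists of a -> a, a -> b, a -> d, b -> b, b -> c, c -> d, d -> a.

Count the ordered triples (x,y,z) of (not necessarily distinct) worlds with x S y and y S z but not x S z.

Enumerating: (a,b,c), (b,c,d), (c,d,a), (d,a,b), (d,a,d).

5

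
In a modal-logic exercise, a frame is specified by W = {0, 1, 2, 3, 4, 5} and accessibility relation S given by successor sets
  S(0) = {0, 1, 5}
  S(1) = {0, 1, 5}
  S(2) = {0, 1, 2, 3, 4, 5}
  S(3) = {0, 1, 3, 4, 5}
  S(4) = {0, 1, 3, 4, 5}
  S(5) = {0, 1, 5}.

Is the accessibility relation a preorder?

Yes

Reflexive: yes — every world is S-related to itself.
Transitive: yes — every two-step S-path is closed by a direct edge.
So S is a preorder.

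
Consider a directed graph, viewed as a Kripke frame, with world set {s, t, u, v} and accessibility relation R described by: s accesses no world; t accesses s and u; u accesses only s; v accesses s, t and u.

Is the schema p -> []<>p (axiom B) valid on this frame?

No

By correspondence theory, B is valid on a frame iff R is symmetric.
Symmetric: no — t R s but not s R t.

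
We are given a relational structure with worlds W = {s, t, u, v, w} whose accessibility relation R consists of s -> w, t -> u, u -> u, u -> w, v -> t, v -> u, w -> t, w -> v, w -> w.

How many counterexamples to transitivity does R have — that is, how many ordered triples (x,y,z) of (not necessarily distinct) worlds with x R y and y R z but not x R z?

8

Enumerating: (s,w,t), (s,w,v), (t,u,w), (u,w,t), (u,w,v), (v,u,w), (w,t,u), (w,v,u).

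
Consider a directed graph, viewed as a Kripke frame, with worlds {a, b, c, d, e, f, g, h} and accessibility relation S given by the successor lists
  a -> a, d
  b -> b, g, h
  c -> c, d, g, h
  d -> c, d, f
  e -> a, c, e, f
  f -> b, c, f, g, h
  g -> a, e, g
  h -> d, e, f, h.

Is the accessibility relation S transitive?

No

Transitive: no — a S d and d S c, but not a S c.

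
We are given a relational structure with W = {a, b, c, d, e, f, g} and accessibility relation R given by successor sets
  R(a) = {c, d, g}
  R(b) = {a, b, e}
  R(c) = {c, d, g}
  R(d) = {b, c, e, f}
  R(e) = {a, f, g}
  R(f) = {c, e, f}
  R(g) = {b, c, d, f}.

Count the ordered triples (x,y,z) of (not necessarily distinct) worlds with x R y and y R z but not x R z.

Enumerating: (a,d,b), (a,d,e), (a,d,f), (a,g,b), (a,g,f), (b,a,c), (b,a,d), (b,a,g), (b,e,f), (b,e,g), (c,d,b), (c,d,e), … and 24 more.
Total: 36.

36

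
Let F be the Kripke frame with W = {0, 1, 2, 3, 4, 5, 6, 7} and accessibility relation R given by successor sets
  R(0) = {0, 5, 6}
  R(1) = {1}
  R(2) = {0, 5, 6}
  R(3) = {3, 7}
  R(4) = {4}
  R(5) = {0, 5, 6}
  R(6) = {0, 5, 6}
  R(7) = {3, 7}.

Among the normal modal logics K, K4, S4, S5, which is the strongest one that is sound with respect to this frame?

Transitive (axiom 4): yes — every two-step R-path is closed by a direct edge.
Reflexive (axiom T): no — 2 is not related to itself.
Euclidean (axiom 5): yes — any two successors of a common world are R-related.
So F validates K, K4; S4 would additionally require R to be reflexive. The strongest is K4.

K4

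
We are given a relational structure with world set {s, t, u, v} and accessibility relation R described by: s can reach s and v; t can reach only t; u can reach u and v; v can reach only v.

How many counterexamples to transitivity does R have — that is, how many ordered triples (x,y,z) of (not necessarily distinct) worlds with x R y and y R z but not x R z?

0

R is transitive; there are no such tuples.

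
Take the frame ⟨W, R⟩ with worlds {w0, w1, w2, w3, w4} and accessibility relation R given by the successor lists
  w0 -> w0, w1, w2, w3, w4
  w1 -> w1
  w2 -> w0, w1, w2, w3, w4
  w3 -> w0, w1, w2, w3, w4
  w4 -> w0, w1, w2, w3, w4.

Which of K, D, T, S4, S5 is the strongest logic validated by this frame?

Serial (axiom D): yes — every world has a successor (e.g. w0 R w0).
Reflexive (axiom T): yes — every world is R-related to itself.
Transitive (axiom 4): yes — every two-step R-path is closed by a direct edge.
Euclidean (axiom 5): no — w0 R w1 and w0 R w2, but not w1 R w2.
So F validates K, D, T, S4; S5 would additionally require R to be Euclidean. The strongest is S4.

S4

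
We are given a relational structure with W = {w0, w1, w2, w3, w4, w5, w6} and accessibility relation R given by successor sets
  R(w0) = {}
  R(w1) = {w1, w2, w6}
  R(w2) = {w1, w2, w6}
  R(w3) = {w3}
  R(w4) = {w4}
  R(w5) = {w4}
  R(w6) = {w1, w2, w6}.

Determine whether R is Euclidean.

Yes

Euclidean: yes — any two successors of a common world are R-related.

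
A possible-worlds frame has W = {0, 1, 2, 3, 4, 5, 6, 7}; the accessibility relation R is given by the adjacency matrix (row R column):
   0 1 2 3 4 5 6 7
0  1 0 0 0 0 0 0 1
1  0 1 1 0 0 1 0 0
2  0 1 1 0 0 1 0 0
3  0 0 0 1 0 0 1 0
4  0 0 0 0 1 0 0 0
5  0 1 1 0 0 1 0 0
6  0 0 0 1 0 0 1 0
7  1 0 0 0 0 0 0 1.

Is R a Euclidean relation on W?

Yes

Euclidean: yes — any two successors of a common world are R-related.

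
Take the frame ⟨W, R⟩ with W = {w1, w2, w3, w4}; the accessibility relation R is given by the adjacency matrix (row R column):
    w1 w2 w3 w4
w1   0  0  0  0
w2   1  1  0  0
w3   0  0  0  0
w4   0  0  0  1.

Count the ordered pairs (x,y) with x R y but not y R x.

1

Enumerating: (w2,w1).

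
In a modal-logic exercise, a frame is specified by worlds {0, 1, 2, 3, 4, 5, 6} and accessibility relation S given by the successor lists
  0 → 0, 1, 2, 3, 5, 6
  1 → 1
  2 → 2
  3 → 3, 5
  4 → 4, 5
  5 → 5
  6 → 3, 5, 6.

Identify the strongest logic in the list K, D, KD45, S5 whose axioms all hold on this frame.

D

Serial (axiom D): yes — every world has a successor (e.g. 0 S 0).
Euclidean (axiom 5): no — 0 S 1 and 0 S 2, but not 1 S 2.
Transitive (axiom 4): yes — every two-step S-path is closed by a direct edge.
Reflexive (axiom T): yes — every world is S-related to itself.
So F validates K, D; KD45 would additionally require S to be Euclidean. The strongest is D.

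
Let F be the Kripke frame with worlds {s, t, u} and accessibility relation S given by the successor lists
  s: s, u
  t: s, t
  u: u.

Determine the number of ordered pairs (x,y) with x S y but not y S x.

Enumerating: (s,u), (t,s).

2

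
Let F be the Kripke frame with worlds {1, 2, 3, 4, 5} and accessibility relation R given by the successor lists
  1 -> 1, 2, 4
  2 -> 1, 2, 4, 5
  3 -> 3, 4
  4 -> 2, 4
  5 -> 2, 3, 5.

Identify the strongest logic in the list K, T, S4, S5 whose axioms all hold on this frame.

Reflexive (axiom T): yes — every world is R-related to itself.
Transitive (axiom 4): no — 1 R 2 and 2 R 5, but not 1 R 5.
Euclidean (axiom 5): no — 2 R 1 and 2 R 5, but not 1 R 5.
So F validates K, T; S4 would additionally require R to be transitive. The strongest is T.

T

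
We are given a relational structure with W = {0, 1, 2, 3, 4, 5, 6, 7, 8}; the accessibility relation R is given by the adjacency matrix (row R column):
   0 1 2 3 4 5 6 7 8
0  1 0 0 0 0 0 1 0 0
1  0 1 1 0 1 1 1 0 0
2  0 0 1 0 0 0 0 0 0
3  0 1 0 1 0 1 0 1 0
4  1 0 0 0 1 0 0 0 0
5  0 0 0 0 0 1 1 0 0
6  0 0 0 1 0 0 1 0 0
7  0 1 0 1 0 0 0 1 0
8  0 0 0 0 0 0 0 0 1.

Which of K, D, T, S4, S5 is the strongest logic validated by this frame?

T

Serial (axiom D): yes — every world has a successor (e.g. 0 R 0).
Reflexive (axiom T): yes — every world is R-related to itself.
Transitive (axiom 4): no — 0 R 6 and 6 R 3, but not 0 R 3.
Euclidean (axiom 5): no — 1 R 2 and 1 R 4, but not 2 R 4.
So F validates K, D, T; S4 would additionally require R to be transitive. The strongest is T.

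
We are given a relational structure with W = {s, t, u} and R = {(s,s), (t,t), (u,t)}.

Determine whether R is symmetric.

No

Symmetric: no — u R t but not t R u.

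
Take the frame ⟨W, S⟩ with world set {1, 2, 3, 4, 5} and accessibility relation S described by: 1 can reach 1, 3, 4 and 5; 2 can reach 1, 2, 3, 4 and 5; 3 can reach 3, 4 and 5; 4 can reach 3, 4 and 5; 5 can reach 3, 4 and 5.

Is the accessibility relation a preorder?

Yes

Reflexive: yes — every world is S-related to itself.
Transitive: yes — every two-step S-path is closed by a direct edge.
So S is a preorder.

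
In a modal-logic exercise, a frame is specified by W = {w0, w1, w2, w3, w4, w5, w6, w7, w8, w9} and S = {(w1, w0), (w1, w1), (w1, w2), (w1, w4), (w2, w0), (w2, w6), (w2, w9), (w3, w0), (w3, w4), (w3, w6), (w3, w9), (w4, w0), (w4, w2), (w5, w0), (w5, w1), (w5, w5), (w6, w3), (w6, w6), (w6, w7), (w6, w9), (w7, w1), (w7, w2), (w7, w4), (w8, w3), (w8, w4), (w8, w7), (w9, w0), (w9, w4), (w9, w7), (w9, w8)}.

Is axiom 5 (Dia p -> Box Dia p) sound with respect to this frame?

By correspondence theory, 5 is valid on a frame iff S is Euclidean.
Euclidean: no — w1 S w0 and w1 S w2, but not w0 S w2.

No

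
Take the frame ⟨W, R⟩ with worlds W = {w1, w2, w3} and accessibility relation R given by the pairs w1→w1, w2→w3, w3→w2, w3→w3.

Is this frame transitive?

No

Transitive: no — w2 R w3 and w3 R w2, but not w2 R w2.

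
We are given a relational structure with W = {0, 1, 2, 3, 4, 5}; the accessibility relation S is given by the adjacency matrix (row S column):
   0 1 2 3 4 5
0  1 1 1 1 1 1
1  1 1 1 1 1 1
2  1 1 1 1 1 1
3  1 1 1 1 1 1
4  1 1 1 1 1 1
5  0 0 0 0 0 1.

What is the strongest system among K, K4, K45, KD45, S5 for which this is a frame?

Transitive (axiom 4): yes — every two-step S-path is closed by a direct edge.
Euclidean (axiom 5): no — 0 S 5 and 0 S 1, but not 5 S 1.
Serial (axiom D): yes — every world has a successor (e.g. 0 S 0).
Reflexive (axiom T): yes — every world is S-related to itself.
So F validates K, K4; K45 would additionally require S to be Euclidean. The strongest is K4.

K4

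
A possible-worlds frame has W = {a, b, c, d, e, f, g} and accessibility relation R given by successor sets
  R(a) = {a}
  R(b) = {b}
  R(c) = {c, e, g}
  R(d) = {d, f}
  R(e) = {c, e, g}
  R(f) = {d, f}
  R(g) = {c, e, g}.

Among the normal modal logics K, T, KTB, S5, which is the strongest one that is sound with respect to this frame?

Reflexive (axiom T): yes — every world is R-related to itself.
Symmetric (axiom B): yes — every pair in R has its reverse in R.
Euclidean (axiom 5): yes — any two successors of a common world are R-related.
So F validates K, T, KTB, S5. The strongest is S5.

S5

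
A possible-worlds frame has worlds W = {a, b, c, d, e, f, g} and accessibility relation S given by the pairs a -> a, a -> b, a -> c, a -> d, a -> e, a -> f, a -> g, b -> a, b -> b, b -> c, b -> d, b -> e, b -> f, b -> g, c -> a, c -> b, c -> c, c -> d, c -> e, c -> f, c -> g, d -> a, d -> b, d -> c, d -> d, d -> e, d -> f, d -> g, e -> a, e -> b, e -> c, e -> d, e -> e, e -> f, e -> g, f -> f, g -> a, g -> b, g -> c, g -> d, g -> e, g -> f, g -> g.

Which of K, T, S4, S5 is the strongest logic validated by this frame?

Reflexive (axiom T): yes — every world is S-related to itself.
Transitive (axiom 4): yes — every two-step S-path is closed by a direct edge.
Euclidean (axiom 5): no — a S f and a S b, but not f S b.
So F validates K, T, S4; S5 would additionally require S to be Euclidean. The strongest is S4.

S4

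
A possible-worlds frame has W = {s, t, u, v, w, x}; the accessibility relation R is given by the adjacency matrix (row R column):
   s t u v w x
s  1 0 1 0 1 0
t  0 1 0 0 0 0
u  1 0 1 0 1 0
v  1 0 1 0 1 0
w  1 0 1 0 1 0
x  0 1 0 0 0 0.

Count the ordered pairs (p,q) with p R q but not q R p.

4

Enumerating: (v,s), (v,u), (v,w), (x,t).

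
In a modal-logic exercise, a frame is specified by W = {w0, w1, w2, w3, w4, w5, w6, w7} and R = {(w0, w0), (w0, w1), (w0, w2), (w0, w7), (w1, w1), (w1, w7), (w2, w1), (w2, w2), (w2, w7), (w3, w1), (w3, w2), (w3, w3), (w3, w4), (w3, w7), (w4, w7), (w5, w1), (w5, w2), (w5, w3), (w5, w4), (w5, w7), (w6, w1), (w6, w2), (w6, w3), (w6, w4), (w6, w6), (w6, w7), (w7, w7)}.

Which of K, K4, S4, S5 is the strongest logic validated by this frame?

Transitive (axiom 4): yes — every two-step R-path is closed by a direct edge.
Reflexive (axiom T): no — w4 is not related to itself.
Euclidean (axiom 5): no — w0 R w1 and w0 R w2, but not w1 R w2.
So F validates K, K4; S4 would additionally require R to be reflexive. The strongest is K4.

K4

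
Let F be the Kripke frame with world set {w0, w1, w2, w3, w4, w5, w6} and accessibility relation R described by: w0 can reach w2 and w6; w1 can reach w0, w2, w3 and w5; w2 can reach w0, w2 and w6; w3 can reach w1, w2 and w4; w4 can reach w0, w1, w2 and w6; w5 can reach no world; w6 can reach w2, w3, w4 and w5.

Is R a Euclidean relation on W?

No

Euclidean: no — w1 R w0 and w1 R w3, but not w0 R w3.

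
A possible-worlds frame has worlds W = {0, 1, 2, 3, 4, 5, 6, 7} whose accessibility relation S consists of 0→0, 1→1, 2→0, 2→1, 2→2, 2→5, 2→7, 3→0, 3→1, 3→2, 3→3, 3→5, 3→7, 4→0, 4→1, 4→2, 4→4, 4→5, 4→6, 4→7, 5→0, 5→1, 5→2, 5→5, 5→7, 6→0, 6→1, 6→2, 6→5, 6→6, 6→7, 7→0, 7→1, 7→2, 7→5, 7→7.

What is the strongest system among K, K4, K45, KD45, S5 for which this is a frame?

Transitive (axiom 4): yes — every two-step S-path is closed by a direct edge.
Euclidean (axiom 5): no — 2 S 0 and 2 S 1, but not 0 S 1.
Serial (axiom D): yes — every world has a successor (e.g. 0 S 0).
Reflexive (axiom T): yes — every world is S-related to itself.
So F validates K, K4; K45 would additionally require S to be Euclidean. The strongest is K4.

K4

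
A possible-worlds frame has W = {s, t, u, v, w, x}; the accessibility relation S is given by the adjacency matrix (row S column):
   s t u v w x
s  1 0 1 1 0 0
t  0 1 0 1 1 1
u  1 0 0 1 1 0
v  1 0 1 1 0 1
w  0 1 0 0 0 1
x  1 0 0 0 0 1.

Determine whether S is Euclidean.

No

Euclidean: no — t S v and t S w, but not v S w.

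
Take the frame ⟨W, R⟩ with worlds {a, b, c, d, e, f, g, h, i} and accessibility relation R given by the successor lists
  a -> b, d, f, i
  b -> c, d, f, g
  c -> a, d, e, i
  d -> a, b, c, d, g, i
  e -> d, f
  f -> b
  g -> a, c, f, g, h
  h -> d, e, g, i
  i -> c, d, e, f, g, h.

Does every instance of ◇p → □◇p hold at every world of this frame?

No

Axiom 5 corresponds to the accessibility relation being Euclidean.
Euclidean: no — a R b and a R i, but not b R i.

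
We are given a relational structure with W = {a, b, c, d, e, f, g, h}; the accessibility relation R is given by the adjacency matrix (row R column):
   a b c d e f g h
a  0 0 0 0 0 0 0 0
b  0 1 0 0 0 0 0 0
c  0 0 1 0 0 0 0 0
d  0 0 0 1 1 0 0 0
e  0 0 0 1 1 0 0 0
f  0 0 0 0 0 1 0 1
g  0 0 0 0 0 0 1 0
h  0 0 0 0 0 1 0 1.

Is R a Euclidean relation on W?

Euclidean: yes — any two successors of a common world are R-related.

Yes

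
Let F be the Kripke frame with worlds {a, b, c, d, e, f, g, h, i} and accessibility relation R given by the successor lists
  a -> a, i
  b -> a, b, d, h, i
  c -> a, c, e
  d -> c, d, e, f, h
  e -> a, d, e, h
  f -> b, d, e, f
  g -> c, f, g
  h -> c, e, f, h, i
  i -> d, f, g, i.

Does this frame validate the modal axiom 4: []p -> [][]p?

The schema 4 characterises exactly the transitive frames.
Transitive: no — a R i and i R d, but not a R d.

No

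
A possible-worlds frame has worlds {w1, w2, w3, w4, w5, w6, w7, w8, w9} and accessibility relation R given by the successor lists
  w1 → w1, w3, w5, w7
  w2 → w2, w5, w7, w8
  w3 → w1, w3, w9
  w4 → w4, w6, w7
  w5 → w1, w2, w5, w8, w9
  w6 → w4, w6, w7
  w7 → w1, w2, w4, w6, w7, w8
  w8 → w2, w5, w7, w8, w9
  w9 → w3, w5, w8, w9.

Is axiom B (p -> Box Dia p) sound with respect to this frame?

The schema B characterises exactly the symmetric frames.
Symmetric: yes — every pair in R has its reverse in R.

Yes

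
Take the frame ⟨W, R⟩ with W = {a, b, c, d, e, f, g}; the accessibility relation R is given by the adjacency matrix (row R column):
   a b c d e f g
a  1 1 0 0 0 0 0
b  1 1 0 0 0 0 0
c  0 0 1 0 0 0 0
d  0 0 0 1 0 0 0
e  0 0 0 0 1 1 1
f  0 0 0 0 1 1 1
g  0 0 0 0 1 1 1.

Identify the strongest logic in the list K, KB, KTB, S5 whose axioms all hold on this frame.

S5

Symmetric (axiom B): yes — every pair in R has its reverse in R.
Reflexive (axiom T): yes — every world is R-related to itself.
Euclidean (axiom 5): yes — any two successors of a common world are R-related.
So F validates K, KB, KTB, S5. The strongest is S5.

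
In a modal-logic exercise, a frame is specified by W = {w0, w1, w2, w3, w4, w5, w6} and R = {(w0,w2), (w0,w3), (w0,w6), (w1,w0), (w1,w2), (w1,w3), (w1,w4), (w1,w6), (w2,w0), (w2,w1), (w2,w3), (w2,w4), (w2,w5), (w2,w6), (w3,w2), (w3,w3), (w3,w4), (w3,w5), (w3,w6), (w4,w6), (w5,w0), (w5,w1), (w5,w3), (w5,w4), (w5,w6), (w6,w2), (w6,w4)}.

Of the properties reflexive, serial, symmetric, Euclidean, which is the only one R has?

serial

Reflexive: no — w0 is not related to itself.
Serial: yes — every world has a successor (e.g. w0 R w2).
Symmetric: no — w0 R w3 but not w3 R w0.
Euclidean: no — w0 R w6 and w0 R w3, but not w6 R w3.
Only serial holds.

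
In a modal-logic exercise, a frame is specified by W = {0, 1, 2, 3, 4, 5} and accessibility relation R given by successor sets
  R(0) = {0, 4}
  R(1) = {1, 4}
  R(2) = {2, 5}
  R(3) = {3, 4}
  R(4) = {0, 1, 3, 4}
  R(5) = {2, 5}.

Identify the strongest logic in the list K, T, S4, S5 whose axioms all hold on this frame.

T

Reflexive (axiom T): yes — every world is R-related to itself.
Transitive (axiom 4): no — 0 R 4 and 4 R 1, but not 0 R 1.
Euclidean (axiom 5): no — 4 R 0 and 4 R 1, but not 0 R 1.
So F validates K, T; S4 would additionally require R to be transitive. The strongest is T.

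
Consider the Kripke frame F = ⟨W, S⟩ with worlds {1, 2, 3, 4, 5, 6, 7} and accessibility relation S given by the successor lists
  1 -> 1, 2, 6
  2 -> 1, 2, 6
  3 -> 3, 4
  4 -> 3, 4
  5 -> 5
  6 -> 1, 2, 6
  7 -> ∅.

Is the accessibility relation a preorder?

No

Reflexive: no — 7 is not related to itself.
Transitive: yes — every two-step S-path is closed by a direct edge.
So S is not a preorder.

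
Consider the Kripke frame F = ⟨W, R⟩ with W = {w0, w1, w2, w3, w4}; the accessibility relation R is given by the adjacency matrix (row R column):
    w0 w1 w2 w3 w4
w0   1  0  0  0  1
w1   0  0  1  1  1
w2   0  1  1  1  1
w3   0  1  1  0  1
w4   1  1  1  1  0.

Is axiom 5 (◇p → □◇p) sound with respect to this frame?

No

By correspondence theory, 5 is valid on a frame iff R is Euclidean.
Euclidean: no — w4 R w0 and w4 R w1, but not w0 R w1.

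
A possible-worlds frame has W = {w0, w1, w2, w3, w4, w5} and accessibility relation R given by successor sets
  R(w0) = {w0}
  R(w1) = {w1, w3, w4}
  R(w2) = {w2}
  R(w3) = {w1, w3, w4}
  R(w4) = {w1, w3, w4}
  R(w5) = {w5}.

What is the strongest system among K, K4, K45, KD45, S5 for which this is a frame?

Transitive (axiom 4): yes — every two-step R-path is closed by a direct edge.
Euclidean (axiom 5): yes — any two successors of a common world are R-related.
Serial (axiom D): yes — every world has a successor (e.g. w0 R w0).
Reflexive (axiom T): yes — every world is R-related to itself.
So F validates K, K4, K45, KD45, S5. The strongest is S5.

S5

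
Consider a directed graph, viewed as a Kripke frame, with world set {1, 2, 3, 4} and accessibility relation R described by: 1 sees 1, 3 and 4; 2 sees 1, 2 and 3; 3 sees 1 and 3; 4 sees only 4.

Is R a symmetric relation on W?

Symmetric: no — 1 R 4 but not 4 R 1.

No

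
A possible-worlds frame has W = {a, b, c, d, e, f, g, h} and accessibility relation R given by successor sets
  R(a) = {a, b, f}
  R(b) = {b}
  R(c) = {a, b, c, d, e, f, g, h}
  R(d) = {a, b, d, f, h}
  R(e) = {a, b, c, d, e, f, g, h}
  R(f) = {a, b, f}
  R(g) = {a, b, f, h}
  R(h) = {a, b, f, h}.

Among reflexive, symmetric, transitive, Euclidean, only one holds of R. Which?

Reflexive: no — g is not related to itself.
Symmetric: no — a R b but not b R a.
Transitive: yes — every two-step R-path is closed by a direct edge.
Euclidean: no — a R b and a R f, but not b R f.
Only transitive holds.

transitive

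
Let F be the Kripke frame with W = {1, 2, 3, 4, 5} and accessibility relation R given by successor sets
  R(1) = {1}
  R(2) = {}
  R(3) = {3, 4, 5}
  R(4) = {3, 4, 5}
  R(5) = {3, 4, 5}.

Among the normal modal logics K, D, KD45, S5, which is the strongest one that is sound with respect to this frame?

K

Serial (axiom D): no — 2 has no R-successor.
Euclidean (axiom 5): yes — any two successors of a common world are R-related.
Transitive (axiom 4): yes — every two-step R-path is closed by a direct edge.
Reflexive (axiom T): no — 2 is not related to itself.
So F validates K; D would additionally require R to be serial. The strongest is K.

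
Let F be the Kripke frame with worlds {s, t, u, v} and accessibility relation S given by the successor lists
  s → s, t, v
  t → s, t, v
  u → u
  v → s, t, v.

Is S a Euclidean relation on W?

Euclidean: yes — any two successors of a common world are S-related.

Yes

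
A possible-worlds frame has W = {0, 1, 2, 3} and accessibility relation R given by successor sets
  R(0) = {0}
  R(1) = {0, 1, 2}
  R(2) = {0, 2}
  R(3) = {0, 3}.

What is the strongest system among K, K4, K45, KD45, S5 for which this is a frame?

Transitive (axiom 4): yes — every two-step R-path is closed by a direct edge.
Euclidean (axiom 5): no — 1 R 0 and 1 R 2, but not 0 R 2.
Serial (axiom D): yes — every world has a successor (e.g. 0 R 0).
Reflexive (axiom T): yes — every world is R-related to itself.
So F validates K, K4; K45 would additionally require R to be Euclidean. The strongest is K4.

K4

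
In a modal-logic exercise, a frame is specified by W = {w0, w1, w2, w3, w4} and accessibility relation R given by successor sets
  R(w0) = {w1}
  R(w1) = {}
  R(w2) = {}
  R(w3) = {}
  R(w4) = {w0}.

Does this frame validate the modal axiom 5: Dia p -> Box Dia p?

By correspondence theory, 5 is valid on a frame iff R is Euclidean.
Euclidean: no — w0 R w1 and w0 R w1, but not w1 R w1.

No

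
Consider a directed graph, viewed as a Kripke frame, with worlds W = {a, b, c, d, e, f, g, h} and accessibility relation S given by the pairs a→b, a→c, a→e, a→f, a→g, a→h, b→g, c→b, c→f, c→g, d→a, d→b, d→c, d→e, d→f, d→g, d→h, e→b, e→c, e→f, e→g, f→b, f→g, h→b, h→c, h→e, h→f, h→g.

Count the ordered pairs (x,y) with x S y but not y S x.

Enumerating: (a,b), (a,c), (a,e), (a,f), (a,g), (a,h), (b,g), (c,b), (c,f), (c,g), (d,a), (d,b), … and 16 more.
Total: 28.

28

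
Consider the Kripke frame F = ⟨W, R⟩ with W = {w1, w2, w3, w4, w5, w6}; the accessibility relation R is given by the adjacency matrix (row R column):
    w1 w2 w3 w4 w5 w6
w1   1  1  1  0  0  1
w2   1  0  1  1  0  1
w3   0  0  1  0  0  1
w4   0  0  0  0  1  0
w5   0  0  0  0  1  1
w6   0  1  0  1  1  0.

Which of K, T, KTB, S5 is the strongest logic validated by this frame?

Reflexive (axiom T): no — w2 is not related to itself.
Symmetric (axiom B): no — w1 R w3 but not w3 R w1.
Euclidean (axiom 5): no — w1 R w3 and w1 R w2, but not w3 R w2.
So F validates K; T would additionally require R to be reflexive. The strongest is K.

K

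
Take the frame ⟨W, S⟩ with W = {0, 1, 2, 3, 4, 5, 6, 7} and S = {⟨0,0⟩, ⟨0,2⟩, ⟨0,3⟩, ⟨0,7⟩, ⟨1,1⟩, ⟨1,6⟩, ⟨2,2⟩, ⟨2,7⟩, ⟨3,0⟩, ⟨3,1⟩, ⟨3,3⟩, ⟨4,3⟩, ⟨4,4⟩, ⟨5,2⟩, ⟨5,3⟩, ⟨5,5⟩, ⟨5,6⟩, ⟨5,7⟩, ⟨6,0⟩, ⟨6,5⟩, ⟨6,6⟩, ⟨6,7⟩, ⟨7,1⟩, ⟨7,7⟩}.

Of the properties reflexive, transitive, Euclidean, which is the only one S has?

Reflexive: yes — every world is S-related to itself.
Transitive: no — 0 S 3 and 3 S 1, but not 0 S 1.
Euclidean: no — 0 S 2 and 0 S 3, but not 2 S 3.
Only reflexive holds.

reflexive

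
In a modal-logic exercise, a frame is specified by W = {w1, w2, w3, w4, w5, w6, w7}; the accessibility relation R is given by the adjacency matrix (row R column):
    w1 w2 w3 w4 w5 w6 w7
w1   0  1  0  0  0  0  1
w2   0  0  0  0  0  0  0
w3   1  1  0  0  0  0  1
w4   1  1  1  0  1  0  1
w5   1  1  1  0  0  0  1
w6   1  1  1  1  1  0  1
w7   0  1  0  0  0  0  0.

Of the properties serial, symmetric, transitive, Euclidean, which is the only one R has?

transitive

Serial: no — w2 has no R-successor.
Symmetric: no — w1 R w2 but not w2 R w1.
Transitive: yes — every two-step R-path is closed by a direct edge.
Euclidean: no — w1 R w2 and w1 R w7, but not w2 R w7.
Only transitive holds.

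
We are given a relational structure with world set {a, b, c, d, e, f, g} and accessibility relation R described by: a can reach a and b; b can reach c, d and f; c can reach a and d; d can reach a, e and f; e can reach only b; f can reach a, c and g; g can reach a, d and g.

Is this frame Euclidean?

No

Euclidean: no — b R c and b R f, but not c R f.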